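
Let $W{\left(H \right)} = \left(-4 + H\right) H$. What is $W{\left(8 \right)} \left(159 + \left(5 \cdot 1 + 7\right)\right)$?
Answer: $5472$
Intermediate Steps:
$W{\left(H \right)} = H \left(-4 + H\right)$
$W{\left(8 \right)} \left(159 + \left(5 \cdot 1 + 7\right)\right) = 8 \left(-4 + 8\right) \left(159 + \left(5 \cdot 1 + 7\right)\right) = 8 \cdot 4 \left(159 + \left(5 + 7\right)\right) = 32 \left(159 + 12\right) = 32 \cdot 171 = 5472$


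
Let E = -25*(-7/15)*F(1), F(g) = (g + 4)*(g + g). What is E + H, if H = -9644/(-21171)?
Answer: 2479594/21171 ≈ 117.12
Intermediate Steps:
F(g) = 2*g*(4 + g) (F(g) = (4 + g)*(2*g) = 2*g*(4 + g))
H = 9644/21171 (H = -9644*(-1/21171) = 9644/21171 ≈ 0.45553)
E = 350/3 (E = -25*(-7/15)*2*1*(4 + 1) = -25*(-7*1/15)*2*1*5 = -25*(-7/15)*10 = -(-35)*10/3 = -1*(-350/3) = 350/3 ≈ 116.67)
E + H = 350/3 + 9644/21171 = 2479594/21171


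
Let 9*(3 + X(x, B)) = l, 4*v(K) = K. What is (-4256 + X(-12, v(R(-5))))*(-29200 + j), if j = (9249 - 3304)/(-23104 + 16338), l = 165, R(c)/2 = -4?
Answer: 418920925115/3383 ≈ 1.2383e+8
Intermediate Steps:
R(c) = -8 (R(c) = 2*(-4) = -8)
v(K) = K/4
X(x, B) = 46/3 (X(x, B) = -3 + (1/9)*165 = -3 + 55/3 = 46/3)
j = -5945/6766 (j = 5945/(-6766) = 5945*(-1/6766) = -5945/6766 ≈ -0.87866)
(-4256 + X(-12, v(R(-5))))*(-29200 + j) = (-4256 + 46/3)*(-29200 - 5945/6766) = -12722/3*(-197573145/6766) = 418920925115/3383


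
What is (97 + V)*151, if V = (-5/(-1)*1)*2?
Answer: 16157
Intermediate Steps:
V = 10 (V = (-5*(-1)*1)*2 = (5*1)*2 = 5*2 = 10)
(97 + V)*151 = (97 + 10)*151 = 107*151 = 16157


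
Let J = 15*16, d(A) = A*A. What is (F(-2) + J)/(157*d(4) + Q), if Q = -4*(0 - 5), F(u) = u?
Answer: 119/1266 ≈ 0.093997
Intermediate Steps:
d(A) = A**2
J = 240
Q = 20 (Q = -4*(-5) = 20)
(F(-2) + J)/(157*d(4) + Q) = (-2 + 240)/(157*4**2 + 20) = 238/(157*16 + 20) = 238/(2512 + 20) = 238/2532 = 238*(1/2532) = 119/1266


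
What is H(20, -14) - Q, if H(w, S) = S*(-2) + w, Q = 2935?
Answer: -2887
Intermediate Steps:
H(w, S) = w - 2*S (H(w, S) = -2*S + w = w - 2*S)
H(20, -14) - Q = (20 - 2*(-14)) - 1*2935 = (20 + 28) - 2935 = 48 - 2935 = -2887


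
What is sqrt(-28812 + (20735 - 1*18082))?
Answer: I*sqrt(26159) ≈ 161.74*I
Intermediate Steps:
sqrt(-28812 + (20735 - 1*18082)) = sqrt(-28812 + (20735 - 18082)) = sqrt(-28812 + 2653) = sqrt(-26159) = I*sqrt(26159)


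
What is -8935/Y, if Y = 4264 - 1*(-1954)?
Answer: -8935/6218 ≈ -1.4370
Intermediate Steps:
Y = 6218 (Y = 4264 + 1954 = 6218)
-8935/Y = -8935/6218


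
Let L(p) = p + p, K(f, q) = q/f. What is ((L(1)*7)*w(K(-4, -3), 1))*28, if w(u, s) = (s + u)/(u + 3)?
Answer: 2744/15 ≈ 182.93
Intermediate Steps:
L(p) = 2*p
w(u, s) = (s + u)/(3 + u)
((L(1)*7)*w(K(-4, -3), 1))*28 = (((2*1)*7)*((1 - 3/(-4))/(3 - 3/(-4))))*28 = ((2*7)*((1 - 3*(-¼))/(3 - 3*(-¼))))*28 = (14*((1 + ¾)/(3 + ¾)))*28 = (14*((7/4)/(15/4)))*28 = (14*((4/15)*(7/4)))*28 = (14*(7/15))*28 = (98/15)*28 = 2744/15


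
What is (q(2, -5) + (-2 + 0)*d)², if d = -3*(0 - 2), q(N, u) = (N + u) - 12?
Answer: 729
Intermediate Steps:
q(N, u) = -12 + N + u
d = 6 (d = -3*(-2) = 6)
(q(2, -5) + (-2 + 0)*d)² = ((-12 + 2 - 5) + (-2 + 0)*6)² = (-15 - 2*6)² = (-15 - 12)² = (-27)² = 729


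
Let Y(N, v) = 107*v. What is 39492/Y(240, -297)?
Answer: -4388/3531 ≈ -1.2427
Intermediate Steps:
39492/Y(240, -297) = 39492/((107*(-297))) = 39492/(-31779) = 39492*(-1/31779) = -4388/3531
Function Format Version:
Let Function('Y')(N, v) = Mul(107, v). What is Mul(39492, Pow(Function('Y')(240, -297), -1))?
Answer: Rational(-4388, 3531) ≈ -1.2427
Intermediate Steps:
Mul(39492, Pow(Function('Y')(240, -297), -1)) = Mul(39492, Pow(Mul(107, -297), -1)) = Mul(39492, Pow(-31779, -1)) = Mul(39492, Rational(-1, 31779)) = Rational(-4388, 3531)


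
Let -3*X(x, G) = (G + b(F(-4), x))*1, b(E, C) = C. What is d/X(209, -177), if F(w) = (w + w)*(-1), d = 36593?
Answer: -109779/32 ≈ -3430.6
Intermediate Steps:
F(w) = -2*w (F(w) = (2*w)*(-1) = -2*w)
X(x, G) = -G/3 - x/3 (X(x, G) = -(G + x)/3 = -G/3 - x/3)
d/X(209, -177) = 36593/(-1/3*(-177) - 1/3*209) = 36593/(59 - 209/3) = 36593/(-32/3) = 36593*(-3/32) = -109779/32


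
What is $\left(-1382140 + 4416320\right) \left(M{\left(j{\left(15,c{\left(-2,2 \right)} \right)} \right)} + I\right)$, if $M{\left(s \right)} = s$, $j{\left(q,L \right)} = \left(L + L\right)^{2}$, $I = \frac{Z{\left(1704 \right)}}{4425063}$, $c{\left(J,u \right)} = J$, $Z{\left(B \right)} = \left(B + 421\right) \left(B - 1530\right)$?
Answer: $\frac{71981630169480}{1475021} \approx 4.88 \cdot 10^{7}$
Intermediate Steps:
$Z{\left(B \right)} = \left(-1530 + B\right) \left(421 + B\right)$ ($Z{\left(B \right)} = \left(421 + B\right) \left(-1530 + B\right) = \left(-1530 + B\right) \left(421 + B\right)$)
$I = \frac{123250}{1475021}$ ($I = \frac{-644130 + 1704^{2} - 1889736}{4425063} = \left(-644130 + 2903616 - 1889736\right) \frac{1}{4425063} = 369750 \cdot \frac{1}{4425063} = \frac{123250}{1475021} \approx 0.083558$)
$j{\left(q,L \right)} = 4 L^{2}$ ($j{\left(q,L \right)} = \left(2 L\right)^{2} = 4 L^{2}$)
$\left(-1382140 + 4416320\right) \left(M{\left(j{\left(15,c{\left(-2,2 \right)} \right)} \right)} + I\right) = \left(-1382140 + 4416320\right) \left(4 \left(-2\right)^{2} + \frac{123250}{1475021}\right) = 3034180 \left(4 \cdot 4 + \frac{123250}{1475021}\right) = 3034180 \left(16 + \frac{123250}{1475021}\right) = 3034180 \cdot \frac{23723586}{1475021} = \frac{71981630169480}{1475021}$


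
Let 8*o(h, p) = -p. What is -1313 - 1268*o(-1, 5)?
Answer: -1041/2 ≈ -520.50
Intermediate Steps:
o(h, p) = -p/8 (o(h, p) = (-p)/8 = -p/8)
-1313 - 1268*o(-1, 5) = -1313 - (-317)*5/2 = -1313 - 1268*(-5/8) = -1313 + 1585/2 = -1041/2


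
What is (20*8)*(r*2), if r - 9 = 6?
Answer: 4800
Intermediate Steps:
r = 15 (r = 9 + 6 = 15)
(20*8)*(r*2) = (20*8)*(15*2) = 160*30 = 4800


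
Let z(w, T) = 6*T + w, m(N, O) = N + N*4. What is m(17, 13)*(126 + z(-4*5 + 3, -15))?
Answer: 1615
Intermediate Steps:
m(N, O) = 5*N (m(N, O) = N + 4*N = 5*N)
z(w, T) = w + 6*T
m(17, 13)*(126 + z(-4*5 + 3, -15)) = (5*17)*(126 + ((-4*5 + 3) + 6*(-15))) = 85*(126 + ((-20 + 3) - 90)) = 85*(126 + (-17 - 90)) = 85*(126 - 107) = 85*19 = 1615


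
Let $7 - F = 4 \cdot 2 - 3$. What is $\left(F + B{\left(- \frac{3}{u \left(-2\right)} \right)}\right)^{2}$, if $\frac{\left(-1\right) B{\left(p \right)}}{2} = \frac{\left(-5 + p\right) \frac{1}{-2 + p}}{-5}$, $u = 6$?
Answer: $\frac{11664}{1225} \approx 9.5216$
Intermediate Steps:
$F = 2$ ($F = 7 - \left(4 \cdot 2 - 3\right) = 7 - \left(8 - 3\right) = 7 - 5 = 2$)
$B{\left(p \right)} = \frac{2 \left(-5 + p\right)}{5 \left(-2 + p\right)}$ ($B{\left(p \right)} = - 2 \frac{\left(-5 + p\right) \frac{1}{-2 + p}}{-5} = - 2 \frac{-5 + p}{-2 + p} \left(- \frac{1}{5}\right) = - 2 \left(- \frac{-5 + p}{5 \left(-2 + p\right)}\right) = \frac{2 \left(-5 + p\right)}{5 \left(-2 + p\right)}$)
$\left(F + B{\left(- \frac{3}{u \left(-2\right)} \right)}\right)^{2} = \left(2 + \frac{2 \left(-5 - \frac{3}{6 \left(-2\right)}\right)}{5 \left(-2 - \frac{3}{6 \left(-2\right)}\right)}\right)^{2} = \left(2 + \frac{2 \left(-5 - \frac{3}{-12}\right)}{5 \left(-2 - \frac{3}{-12}\right)}\right)^{2} = \left(2 + \frac{2 \left(-5 - - \frac{1}{4}\right)}{5 \left(-2 - - \frac{1}{4}\right)}\right)^{2} = \left(2 + \frac{2 \left(-5 + \frac{1}{4}\right)}{5 \left(-2 + \frac{1}{4}\right)}\right)^{2} = \left(2 + \frac{2}{5} \frac{1}{- \frac{7}{4}} \left(- \frac{19}{4}\right)\right)^{2} = \left(2 + \frac{2}{5} \left(- \frac{4}{7}\right) \left(- \frac{19}{4}\right)\right)^{2} = \left(2 + \frac{38}{35}\right)^{2} = \left(\frac{108}{35}\right)^{2} = \frac{11664}{1225}$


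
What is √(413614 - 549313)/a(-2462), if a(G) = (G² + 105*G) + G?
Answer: I*√135699/5800472 ≈ 6.3507e-5*I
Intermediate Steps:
a(G) = G² + 106*G
√(413614 - 549313)/a(-2462) = √(413614 - 549313)/((-2462*(106 - 2462))) = √(-135699)/((-2462*(-2356))) = (I*√135699)/5800472 = (I*√135699)*(1/5800472) = I*√135699/5800472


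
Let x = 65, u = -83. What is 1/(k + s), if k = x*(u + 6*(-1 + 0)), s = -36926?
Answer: -1/42711 ≈ -2.3413e-5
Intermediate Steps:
k = -5785 (k = 65*(-83 + 6*(-1 + 0)) = 65*(-83 + 6*(-1)) = 65*(-83 - 6) = 65*(-89) = -5785)
1/(k + s) = 1/(-5785 - 36926) = 1/(-42711) = -1/42711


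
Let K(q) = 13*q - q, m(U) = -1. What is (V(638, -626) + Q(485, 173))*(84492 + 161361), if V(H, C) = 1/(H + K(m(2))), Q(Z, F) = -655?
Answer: -100806859737/626 ≈ -1.6103e+8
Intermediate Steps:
K(q) = 12*q
V(H, C) = 1/(-12 + H) (V(H, C) = 1/(H + 12*(-1)) = 1/(H - 12) = 1/(-12 + H))
(V(638, -626) + Q(485, 173))*(84492 + 161361) = (1/(-12 + 638) - 655)*(84492 + 161361) = (1/626 - 655)*245853 = -410029/626*245853 = -100806859737/626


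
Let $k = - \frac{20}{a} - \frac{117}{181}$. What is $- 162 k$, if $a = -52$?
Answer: $\frac{99792}{2353} \approx 42.411$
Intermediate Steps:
$k = - \frac{616}{2353}$ ($k = - \frac{20}{-52} - \frac{117}{181} = \left(-20\right) \left(- \frac{1}{52}\right) - \frac{117}{181} = \frac{5}{13} - \frac{117}{181} = - \frac{616}{2353} \approx -0.26179$)
$- 162 k = \left(-162\right) \left(- \frac{616}{2353}\right) = \frac{99792}{2353}$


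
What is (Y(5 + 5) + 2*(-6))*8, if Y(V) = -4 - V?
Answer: -208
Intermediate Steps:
(Y(5 + 5) + 2*(-6))*8 = ((-4 - (5 + 5)) + 2*(-6))*8 = ((-4 - 1*10) - 12)*8 = ((-4 - 10) - 12)*8 = (-14 - 12)*8 = -26*8 = -208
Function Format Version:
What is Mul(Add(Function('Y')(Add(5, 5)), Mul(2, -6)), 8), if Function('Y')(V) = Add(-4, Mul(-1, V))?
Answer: -208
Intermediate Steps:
Mul(Add(Function('Y')(Add(5, 5)), Mul(2, -6)), 8) = Mul(Add(Add(-4, Mul(-1, Add(5, 5))), Mul(2, -6)), 8) = Mul(Add(Add(-4, Mul(-1, 10)), -12), 8) = Mul(Add(Add(-4, -10), -12), 8) = Mul(Add(-14, -12), 8) = Mul(-26, 8) = -208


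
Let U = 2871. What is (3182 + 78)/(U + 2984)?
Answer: 652/1171 ≈ 0.55679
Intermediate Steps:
(3182 + 78)/(U + 2984) = (3182 + 78)/(2871 + 2984) = 3260/5855 = 3260*(1/5855) = 652/1171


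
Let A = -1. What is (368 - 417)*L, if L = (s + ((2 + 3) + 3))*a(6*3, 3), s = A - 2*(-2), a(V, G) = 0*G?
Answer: 0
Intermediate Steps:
a(V, G) = 0
s = 3 (s = -1 - 2*(-2) = -1 + 4 = 3)
L = 0 (L = (3 + ((2 + 3) + 3))*0 = (3 + (5 + 3))*0 = (3 + 8)*0 = 11*0 = 0)
(368 - 417)*L = (368 - 417)*0 = -49*0 = 0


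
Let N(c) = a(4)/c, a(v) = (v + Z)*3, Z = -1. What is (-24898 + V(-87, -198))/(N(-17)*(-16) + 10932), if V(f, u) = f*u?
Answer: -32606/46497 ≈ -0.70125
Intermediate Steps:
a(v) = -3 + 3*v (a(v) = (v - 1)*3 = (-1 + v)*3 = -3 + 3*v)
N(c) = 9/c (N(c) = (-3 + 3*4)/c = (-3 + 12)/c = 9/c)
(-24898 + V(-87, -198))/(N(-17)*(-16) + 10932) = (-24898 - 87*(-198))/((9/(-17))*(-16) + 10932) = (-24898 + 17226)/((9*(-1/17))*(-16) + 10932) = -7672/(-9/17*(-16) + 10932) = -7672/(144/17 + 10932) = -7672/185988/17 = -7672*17/185988 = -32606/46497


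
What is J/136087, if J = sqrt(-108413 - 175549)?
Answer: I*sqrt(283962)/136087 ≈ 0.0039157*I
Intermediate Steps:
J = I*sqrt(283962) (J = sqrt(-283962) = I*sqrt(283962) ≈ 532.88*I)
J/136087 = (I*sqrt(283962))/136087 = (I*sqrt(283962))*(1/136087) = I*sqrt(283962)/136087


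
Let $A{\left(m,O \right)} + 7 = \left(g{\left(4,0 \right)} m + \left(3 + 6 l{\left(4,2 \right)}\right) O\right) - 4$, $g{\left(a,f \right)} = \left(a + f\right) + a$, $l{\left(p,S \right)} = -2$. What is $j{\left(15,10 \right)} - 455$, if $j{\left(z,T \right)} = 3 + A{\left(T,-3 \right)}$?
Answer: $-356$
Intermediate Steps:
$g{\left(a,f \right)} = f + 2 a$
$A{\left(m,O \right)} = -11 - 9 O + 8 m$ ($A{\left(m,O \right)} = -7 - \left(4 - \left(0 + 2 \cdot 4\right) m - \left(3 + 6 \left(-2\right)\right) O\right) = -7 - \left(4 - \left(0 + 8\right) m - \left(3 - 12\right) O\right) = -7 - \left(4 - 8 m + 9 O\right) = -11 - 9 O + 8 m$)
$j{\left(z,T \right)} = 19 + 8 T$ ($j{\left(z,T \right)} = 3 - \left(-16 - 8 T\right) = 3 + \left(-11 + 27 + 8 T\right) = 3 + \left(16 + 8 T\right) = 19 + 8 T$)
$j{\left(15,10 \right)} - 455 = \left(19 + 8 \cdot 10\right) - 455 = \left(19 + 80\right) - 455 = 99 - 455 = -356$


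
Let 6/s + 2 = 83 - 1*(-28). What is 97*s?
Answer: 582/109 ≈ 5.3394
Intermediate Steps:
s = 6/109 (s = 6/(-2 + (83 - 1*(-28))) = 6/(-2 + (83 + 28)) = 6/(-2 + 111) = 6/109 ≈ 0.055046)
97*s = 97*(6/109) = 582/109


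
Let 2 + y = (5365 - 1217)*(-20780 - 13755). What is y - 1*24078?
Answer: -143275260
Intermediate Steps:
y = -143251182 (y = -2 + (5365 - 1217)*(-20780 - 13755) = -2 + 4148*(-34535) = -2 - 143251180 = -143251182)
y - 1*24078 = -143251182 - 1*24078 = -143251182 - 24078 = -143275260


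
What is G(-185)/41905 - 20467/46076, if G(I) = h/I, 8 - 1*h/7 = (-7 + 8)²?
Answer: -158671140199/357200734300 ≈ -0.44421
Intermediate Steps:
h = 49 (h = 56 - 7*(-7 + 8)² = 56 - 7*1² = 56 - 7*1 = 56 - 7 = 49)
G(I) = 49/I
G(-185)/41905 - 20467/46076 = (49/(-185))/41905 - 20467/46076 = (49*(-1/185))*(1/41905) - 20467*1/46076 = -49/185*1/41905 - 20467/46076 = -49/7752425 - 20467/46076 = -158671140199/357200734300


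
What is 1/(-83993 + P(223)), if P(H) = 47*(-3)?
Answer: -1/84134 ≈ -1.1886e-5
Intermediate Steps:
P(H) = -141
1/(-83993 + P(223)) = 1/(-83993 - 141) = 1/(-84134) = -1/84134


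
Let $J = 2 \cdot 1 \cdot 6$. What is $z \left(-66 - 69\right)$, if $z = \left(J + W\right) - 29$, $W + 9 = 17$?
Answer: $1215$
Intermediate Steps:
$W = 8$ ($W = -9 + 17 = 8$)
$J = 12$ ($J = 2 \cdot 6 = 12$)
$z = -9$ ($z = \left(12 + 8\right) - 29 = 20 - 29 = -9$)
$z \left(-66 - 69\right) = - 9 \left(-66 - 69\right) = \left(-9\right) \left(-135\right) = 1215$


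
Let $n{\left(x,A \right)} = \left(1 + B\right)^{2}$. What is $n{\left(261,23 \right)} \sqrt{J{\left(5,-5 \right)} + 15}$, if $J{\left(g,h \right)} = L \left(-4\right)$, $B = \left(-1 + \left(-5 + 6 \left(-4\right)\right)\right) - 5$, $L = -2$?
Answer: $1156 \sqrt{23} \approx 5544.0$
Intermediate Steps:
$B = -35$ ($B = \left(-1 - 29\right) - 5 = -30 - 5 = -35$)
$n{\left(x,A \right)} = 1156$ ($n{\left(x,A \right)} = \left(1 - 35\right)^{2} = \left(-34\right)^{2} = 1156$)
$J{\left(g,h \right)} = 8$ ($J{\left(g,h \right)} = \left(-2\right) \left(-4\right) = 8$)
$n{\left(261,23 \right)} \sqrt{J{\left(5,-5 \right)} + 15} = 1156 \sqrt{8 + 15} = 1156 \sqrt{23}$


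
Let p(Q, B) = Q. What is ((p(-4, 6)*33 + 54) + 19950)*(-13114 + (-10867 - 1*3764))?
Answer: -551348640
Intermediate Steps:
((p(-4, 6)*33 + 54) + 19950)*(-13114 + (-10867 - 1*3764)) = ((-4*33 + 54) + 19950)*(-13114 + (-10867 - 1*3764)) = ((-132 + 54) + 19950)*(-13114 + (-10867 - 3764)) = (-78 + 19950)*(-13114 - 14631) = 19872*(-27745) = -551348640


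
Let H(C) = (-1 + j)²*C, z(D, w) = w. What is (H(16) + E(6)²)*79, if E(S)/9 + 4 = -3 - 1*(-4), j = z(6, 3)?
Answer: 62647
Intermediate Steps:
j = 3
E(S) = -27 (E(S) = -36 + 9*(-3 - 1*(-4)) = -36 + 9*(-3 + 4) = -36 + 9*1 = -36 + 9 = -27)
H(C) = 4*C (H(C) = (-1 + 3)²*C = 2²*C = 4*C)
(H(16) + E(6)²)*79 = (4*16 + (-27)²)*79 = (64 + 729)*79 = 793*79 = 62647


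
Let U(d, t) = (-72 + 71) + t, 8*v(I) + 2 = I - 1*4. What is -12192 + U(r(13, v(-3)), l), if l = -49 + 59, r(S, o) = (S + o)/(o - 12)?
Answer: -12183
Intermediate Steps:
v(I) = -¾ + I/8 (v(I) = -¼ + (I - 1*4)/8 = -¼ + (I - 4)/8 = -¼ + (-4 + I)/8 = -¼ + (-½ + I/8) = -¾ + I/8)
r(S, o) = (S + o)/(-12 + o)
l = 10
U(d, t) = -1 + t
-12192 + U(r(13, v(-3)), l) = -12192 + (-1 + 10) = -12192 + 9 = -12183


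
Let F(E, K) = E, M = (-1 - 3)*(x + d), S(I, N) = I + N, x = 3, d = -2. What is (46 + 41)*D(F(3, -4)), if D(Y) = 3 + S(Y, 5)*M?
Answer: -2523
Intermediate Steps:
M = -4 (M = (-1 - 3)*(3 - 2) = -4*1 = -4)
D(Y) = -17 - 4*Y (D(Y) = 3 + (Y + 5)*(-4) = 3 + (5 + Y)*(-4) = 3 + (-20 - 4*Y) = -17 - 4*Y)
(46 + 41)*D(F(3, -4)) = (46 + 41)*(-17 - 4*3) = 87*(-17 - 12) = 87*(-29) = -2523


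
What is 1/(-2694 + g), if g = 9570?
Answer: 1/6876 ≈ 0.00014543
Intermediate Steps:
1/(-2694 + g) = 1/(-2694 + 9570) = 1/6876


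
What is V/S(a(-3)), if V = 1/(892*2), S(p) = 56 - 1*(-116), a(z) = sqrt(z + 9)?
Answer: 1/306848 ≈ 3.2589e-6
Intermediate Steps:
a(z) = sqrt(9 + z)
S(p) = 172 (S(p) = 56 + 116 = 172)
V = 1/1784 ≈ 0.00056054
V/S(a(-3)) = (1/1784)/172 = (1/1784)*(1/172) = 1/306848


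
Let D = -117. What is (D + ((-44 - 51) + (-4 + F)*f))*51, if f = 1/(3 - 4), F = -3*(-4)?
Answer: -11220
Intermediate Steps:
F = 12
f = -1 (f = 1/(-1) = -1)
(D + ((-44 - 51) + (-4 + F)*f))*51 = (-117 + ((-44 - 51) + (-4 + 12)*(-1)))*51 = (-117 + (-95 + 8*(-1)))*51 = (-117 + (-95 - 8))*51 = (-117 - 103)*51 = -220*51 = -11220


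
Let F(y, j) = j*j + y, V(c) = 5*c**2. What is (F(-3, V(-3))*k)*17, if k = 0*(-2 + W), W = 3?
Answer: 0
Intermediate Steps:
F(y, j) = y + j**2 (F(y, j) = j**2 + y = y + j**2)
k = 0 (k = 0*(-2 + 3) = 0*1 = 0)
(F(-3, V(-3))*k)*17 = ((-3 + (5*(-3)**2)**2)*0)*17 = ((-3 + (5*9)**2)*0)*17 = ((-3 + 45**2)*0)*17 = ((-3 + 2025)*0)*17 = (2022*0)*17 = 0*17 = 0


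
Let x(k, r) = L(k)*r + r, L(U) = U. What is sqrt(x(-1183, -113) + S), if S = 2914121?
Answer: sqrt(3047687) ≈ 1745.8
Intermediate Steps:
x(k, r) = r + k*r (x(k, r) = k*r + r = r + k*r)
sqrt(x(-1183, -113) + S) = sqrt(-113*(1 - 1183) + 2914121) = sqrt(-113*(-1182) + 2914121) = sqrt(133566 + 2914121) = sqrt(3047687)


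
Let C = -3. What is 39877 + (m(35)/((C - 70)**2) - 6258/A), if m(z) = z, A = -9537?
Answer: 675563137966/16940891 ≈ 39878.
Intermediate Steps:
39877 + (m(35)/((C - 70)**2) - 6258/A) = 39877 + (35/((-3 - 70)**2) - 6258/(-9537)) = 39877 + (35/((-73)**2) - 6258*(-1/9537)) = 39877 + (35/5329 + 2086/3179) = 39877 + 11227559/16940891 = 675563137966/16940891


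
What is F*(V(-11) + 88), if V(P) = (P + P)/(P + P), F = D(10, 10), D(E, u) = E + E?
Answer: 1780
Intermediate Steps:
D(E, u) = 2*E
F = 20 (F = 2*10 = 20)
V(P) = 1 (V(P) = (2*P)/((2*P)) = (2*P)*(1/(2*P)) = 1)
F*(V(-11) + 88) = 20*(1 + 88) = 20*89 = 1780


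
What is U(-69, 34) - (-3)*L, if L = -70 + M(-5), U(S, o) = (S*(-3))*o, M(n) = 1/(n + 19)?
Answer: 95595/14 ≈ 6828.2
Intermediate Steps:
M(n) = 1/(19 + n)
U(S, o) = -3*S*o (U(S, o) = (-3*S)*o = -3*S*o)
L = -979/14 (L = -70 + 1/(19 - 5) = -70 + 1/14 = -979/14 ≈ -69.929)
U(-69, 34) - (-3)*L = -3*(-69)*34 - (-3)*(-979)/14 = 7038 - 1*2937/14 = 7038 - 2937/14 = 95595/14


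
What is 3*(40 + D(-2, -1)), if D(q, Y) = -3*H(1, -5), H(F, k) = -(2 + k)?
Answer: 93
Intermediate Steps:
H(F, k) = -2 - k
D(q, Y) = -9 (D(q, Y) = -3*(-2 - 1*(-5)) = -3*(-2 + 5) = -3*3 = -9)
3*(40 + D(-2, -1)) = 3*(40 - 9) = 3*31 = 93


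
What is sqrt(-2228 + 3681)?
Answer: sqrt(1453) ≈ 38.118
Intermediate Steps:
sqrt(-2228 + 3681) = sqrt(1453)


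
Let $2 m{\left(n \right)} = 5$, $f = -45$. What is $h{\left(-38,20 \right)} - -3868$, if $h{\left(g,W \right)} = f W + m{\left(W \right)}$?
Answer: $\frac{5941}{2} \approx 2970.5$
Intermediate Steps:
$m{\left(n \right)} = \frac{5}{2}$ ($m{\left(n \right)} = \frac{1}{2} \cdot 5 = \frac{5}{2}$)
$h{\left(g,W \right)} = \frac{5}{2} - 45 W$ ($h{\left(g,W \right)} = - 45 W + \frac{5}{2} = \frac{5}{2} - 45 W$)
$h{\left(-38,20 \right)} - -3868 = \left(\frac{5}{2} - 900\right) - -3868 = \left(\frac{5}{2} - 900\right) + 3868 = - \frac{1795}{2} + 3868 = \frac{5941}{2}$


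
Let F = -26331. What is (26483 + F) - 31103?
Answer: -30951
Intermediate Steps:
(26483 + F) - 31103 = (26483 - 26331) - 31103 = 152 - 31103 = -30951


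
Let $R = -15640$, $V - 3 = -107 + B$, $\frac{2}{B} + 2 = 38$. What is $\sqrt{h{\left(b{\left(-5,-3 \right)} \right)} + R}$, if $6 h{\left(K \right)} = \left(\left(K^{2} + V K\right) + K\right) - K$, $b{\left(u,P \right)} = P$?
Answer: $\frac{i \sqrt{561115}}{6} \approx 124.85 i$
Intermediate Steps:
$B = \frac{1}{18}$ ($B = \frac{2}{-2 + 38} = \frac{2}{36} = 2 \cdot \frac{1}{36} = \frac{1}{18} \approx 0.055556$)
$V = - \frac{1871}{18}$ ($V = 3 + \left(-107 + \frac{1}{18}\right) = 3 - \frac{1925}{18} = - \frac{1871}{18} \approx -103.94$)
$h{\left(K \right)} = - \frac{1871 K}{108} + \frac{K^{2}}{6}$ ($h{\left(K \right)} = \frac{\left(\left(K^{2} - \frac{1871 K}{18}\right) + K\right) - K}{6} = \frac{\left(K^{2} - \frac{1853 K}{18}\right) - K}{6} = \frac{K^{2} - \frac{1871 K}{18}}{6} = - \frac{1871 K}{108} + \frac{K^{2}}{6}$)
$\sqrt{h{\left(b{\left(-5,-3 \right)} \right)} + R} = \sqrt{\frac{1}{108} \left(-3\right) \left(-1871 + 18 \left(-3\right)\right) - 15640} = \sqrt{\frac{1}{108} \left(-3\right) \left(-1871 - 54\right) - 15640} = \sqrt{\frac{1}{108} \left(-3\right) \left(-1925\right) - 15640} = \sqrt{\frac{1925}{36} - 15640} = \sqrt{- \frac{561115}{36}} = \frac{i \sqrt{561115}}{6}$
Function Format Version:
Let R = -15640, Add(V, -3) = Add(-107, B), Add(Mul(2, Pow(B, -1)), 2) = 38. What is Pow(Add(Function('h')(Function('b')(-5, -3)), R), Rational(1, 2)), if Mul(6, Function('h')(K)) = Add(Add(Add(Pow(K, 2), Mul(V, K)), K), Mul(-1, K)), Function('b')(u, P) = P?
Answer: Mul(Rational(1, 6), I, Pow(561115, Rational(1, 2))) ≈ Mul(124.85, I)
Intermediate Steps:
B = Rational(1, 18) (B = Mul(2, Pow(Add(-2, 38), -1)) = Mul(2, Pow(36, -1)) = Mul(2, Rational(1, 36)) = Rational(1, 18) ≈ 0.055556)
V = Rational(-1871, 18) (V = Add(3, Add(-107, Rational(1, 18))) = Add(3, Rational(-1925, 18)) = Rational(-1871, 18) ≈ -103.94)
Function('h')(K) = Add(Mul(Rational(-1871, 108), K), Mul(Rational(1, 6), Pow(K, 2))) (Function('h')(K) = Mul(Rational(1, 6), Add(Add(Add(Pow(K, 2), Mul(Rational(-1871, 18), K)), K), Mul(-1, K))) = Mul(Rational(1, 6), Add(Add(Pow(K, 2), Mul(Rational(-1853, 18), K)), Mul(-1, K))) = Mul(Rational(1, 6), Add(Pow(K, 2), Mul(Rational(-1871, 18), K))) = Add(Mul(Rational(-1871, 108), K), Mul(Rational(1, 6), Pow(K, 2))))
Pow(Add(Function('h')(Function('b')(-5, -3)), R), Rational(1, 2)) = Pow(Add(Mul(Rational(1, 108), -3, Add(-1871, Mul(18, -3))), -15640), Rational(1, 2)) = Pow(Add(Mul(Rational(1, 108), -3, Add(-1871, -54)), -15640), Rational(1, 2)) = Pow(Add(Mul(Rational(1, 108), -3, -1925), -15640), Rational(1, 2)) = Pow(Add(Rational(1925, 36), -15640), Rational(1, 2)) = Pow(Rational(-561115, 36), Rational(1, 2)) = Mul(Rational(1, 6), I, Pow(561115, Rational(1, 2)))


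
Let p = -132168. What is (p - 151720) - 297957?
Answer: -581845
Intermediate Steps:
(p - 151720) - 297957 = (-132168 - 151720) - 297957 = -283888 - 297957 = -581845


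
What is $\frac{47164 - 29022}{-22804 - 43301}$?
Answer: $- \frac{18142}{66105} \approx -0.27444$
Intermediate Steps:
$\frac{47164 - 29022}{-22804 - 43301} = \frac{18142}{-66105} = 18142 \left(- \frac{1}{66105}\right) = - \frac{18142}{66105}$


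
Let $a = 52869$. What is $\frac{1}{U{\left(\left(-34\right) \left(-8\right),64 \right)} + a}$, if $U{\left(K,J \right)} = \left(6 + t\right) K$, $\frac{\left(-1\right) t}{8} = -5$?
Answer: $\frac{1}{65381} \approx 1.5295 \cdot 10^{-5}$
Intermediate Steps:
$t = 40$ ($t = \left(-8\right) \left(-5\right) = 40$)
$U{\left(K,J \right)} = 46 K$ ($U{\left(K,J \right)} = \left(6 + 40\right) K = 46 K$)
$\frac{1}{U{\left(\left(-34\right) \left(-8\right),64 \right)} + a} = \frac{1}{46 \left(\left(-34\right) \left(-8\right)\right) + 52869} = \frac{1}{46 \cdot 272 + 52869} = \frac{1}{12512 + 52869} = \frac{1}{65381}$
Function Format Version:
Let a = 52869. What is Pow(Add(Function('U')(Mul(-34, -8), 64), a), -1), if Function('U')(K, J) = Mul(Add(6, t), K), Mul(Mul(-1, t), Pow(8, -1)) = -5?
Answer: Rational(1, 65381) ≈ 1.5295e-5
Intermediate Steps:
t = 40 (t = Mul(-8, -5) = 40)
Function('U')(K, J) = Mul(46, K) (Function('U')(K, J) = Mul(Add(6, 40), K) = Mul(46, K))
Pow(Add(Function('U')(Mul(-34, -8), 64), a), -1) = Pow(Add(Mul(46, Mul(-34, -8)), 52869), -1) = Pow(Add(Mul(46, 272), 52869), -1) = Pow(Add(12512, 52869), -1) = Pow(65381, -1) = Rational(1, 65381)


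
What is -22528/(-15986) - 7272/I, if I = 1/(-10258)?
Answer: 596247246032/7993 ≈ 7.4596e+7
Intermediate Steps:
I = -1/10258 ≈ -9.7485e-5
-22528/(-15986) - 7272/I = -22528/(-15986) - 7272/(-1/10258) = -22528*(-1/15986) - 7272*(-10258) = 11264/7993 + 74596176 = 596247246032/7993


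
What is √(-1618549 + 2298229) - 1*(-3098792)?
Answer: 3098792 + 48*√295 ≈ 3.0996e+6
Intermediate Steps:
√(-1618549 + 2298229) - 1*(-3098792) = √679680 + 3098792 = 48*√295 + 3098792 = 3098792 + 48*√295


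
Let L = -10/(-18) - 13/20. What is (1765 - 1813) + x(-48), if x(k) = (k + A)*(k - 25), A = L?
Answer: 623321/180 ≈ 3462.9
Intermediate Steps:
L = -17/180 (L = -10*(-1/18) - 13*1/20 = 5/9 - 13/20 = -17/180 ≈ -0.094444)
A = -17/180 ≈ -0.094444
x(k) = (-25 + k)*(-17/180 + k) (x(k) = (k - 17/180)*(k - 25) = (-17/180 + k)*(-25 + k) = (-25 + k)*(-17/180 + k))
(1765 - 1813) + x(-48) = (1765 - 1813) + (85/36 + (-48)**2 - 4517/180*(-48)) = -48 + (85/36 + 2304 + 18068/15) = -48 + 631961/180 = 623321/180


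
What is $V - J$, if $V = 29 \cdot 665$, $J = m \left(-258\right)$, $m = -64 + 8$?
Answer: $4837$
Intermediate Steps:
$m = -56$
$J = 14448$ ($J = \left(-56\right) \left(-258\right) = 14448$)
$V = 19285$
$V - J = 19285 - 14448 = 4837$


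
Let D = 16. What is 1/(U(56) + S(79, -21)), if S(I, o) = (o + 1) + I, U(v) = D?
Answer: 1/75 ≈ 0.013333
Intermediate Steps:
U(v) = 16
S(I, o) = 1 + I + o (S(I, o) = (1 + o) + I = 1 + I + o)
1/(U(56) + S(79, -21)) = 1/(16 + (1 + 79 - 21)) = 1/(16 + 59) = 1/75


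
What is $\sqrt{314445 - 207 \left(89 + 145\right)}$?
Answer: $\sqrt{266007} \approx 515.76$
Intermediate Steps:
$\sqrt{314445 - 207 \left(89 + 145\right)} = \sqrt{314445 - 48438} = \sqrt{266007}$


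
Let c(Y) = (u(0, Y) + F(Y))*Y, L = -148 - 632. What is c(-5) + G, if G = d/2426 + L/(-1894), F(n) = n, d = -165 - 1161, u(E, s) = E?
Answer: 28562984/1148711 ≈ 24.865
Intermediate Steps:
d = -1326
L = -780
G = -154791/1148711 (G = -1326/2426 - 780/(-1894) = -1326*1/2426 - 780*(-1/1894) = -663/1213 + 390/947 = -154791/1148711 ≈ -0.13475)
c(Y) = Y² (c(Y) = (0 + Y)*Y = Y*Y = Y²)
c(-5) + G = (-5)² - 154791/1148711 = 25 - 154791/1148711 = 28562984/1148711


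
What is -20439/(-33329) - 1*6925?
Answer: -230782886/33329 ≈ -6924.4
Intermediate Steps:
-20439/(-33329) - 1*6925 = -20439*(-1/33329) - 6925 = 20439/33329 - 6925 = -230782886/33329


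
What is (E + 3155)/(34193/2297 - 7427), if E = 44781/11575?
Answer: -41993646041/98535810475 ≈ -0.42618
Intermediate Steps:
E = 44781/11575 (E = 44781*(1/11575) = 44781/11575 ≈ 3.8688)
(E + 3155)/(34193/2297 - 7427) = (44781/11575 + 3155)/(34193/2297 - 7427) = 36563906/(11575*(34193*(1/2297) - 7427)) = 36563906/(11575*(34193/2297 - 7427)) = 36563906/(11575*(-17025626/2297)) = (36563906/11575)*(-2297/17025626) = -41993646041/98535810475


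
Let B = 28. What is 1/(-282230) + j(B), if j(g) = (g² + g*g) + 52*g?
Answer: 853463519/282230 ≈ 3024.0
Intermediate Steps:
j(g) = 2*g² + 52*g (j(g) = (g² + g²) + 52*g = 2*g² + 52*g)
1/(-282230) + j(B) = 1/(-282230) + 2*28*(26 + 28) = -1/282230 + 2*28*54 = -1/282230 + 3024 = 853463519/282230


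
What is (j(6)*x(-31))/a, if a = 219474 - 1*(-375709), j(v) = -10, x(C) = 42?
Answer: -420/595183 ≈ -0.00070566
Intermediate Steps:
a = 595183 (a = 219474 + 375709 = 595183)
(j(6)*x(-31))/a = -10*42/595183 = -420*1/595183 = -420/595183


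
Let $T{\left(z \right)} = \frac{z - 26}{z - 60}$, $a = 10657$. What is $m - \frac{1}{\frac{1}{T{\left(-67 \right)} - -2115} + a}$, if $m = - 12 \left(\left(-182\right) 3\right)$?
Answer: $\frac{18761748130878}{2863514713} \approx 6552.0$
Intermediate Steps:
$T{\left(z \right)} = \frac{-26 + z}{-60 + z}$
$m = 6552$ ($m = \left(-12\right) \left(-546\right) = 6552$)
$m - \frac{1}{\frac{1}{T{\left(-67 \right)} - -2115} + a} = 6552 - \frac{1}{\frac{1}{\frac{-26 - 67}{-60 - 67} - -2115} + 10657} = 6552 - \frac{1}{\frac{1}{\frac{1}{-127} \left(-93\right) + \left(-6236 + 8351\right)} + 10657} = 6552 - \frac{1}{\frac{1}{\left(- \frac{1}{127}\right) \left(-93\right) + 2115} + 10657} = 6552 - \frac{1}{\frac{1}{\frac{93}{127} + 2115} + 10657} = 6552 - \frac{1}{\frac{1}{\frac{268698}{127}} + 10657} = 6552 - \frac{1}{\frac{127}{268698} + 10657} = 6552 - \frac{1}{\frac{2863514713}{268698}} = 6552 - \frac{268698}{2863514713} = \frac{18761748130878}{2863514713}$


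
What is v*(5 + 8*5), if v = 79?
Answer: 3555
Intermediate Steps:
v*(5 + 8*5) = 79*(5 + 8*5) = 79*(5 + 40) = 79*45 = 3555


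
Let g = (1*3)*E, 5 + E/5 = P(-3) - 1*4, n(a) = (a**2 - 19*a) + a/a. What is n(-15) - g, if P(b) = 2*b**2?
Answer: 376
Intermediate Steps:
n(a) = 1 + a**2 - 19*a (n(a) = (a**2 - 19*a) + 1 = 1 + a**2 - 19*a)
E = 45 (E = -25 + 5*(2*(-3)**2 - 1*4) = -25 + 5*(2*9 - 4) = -25 + 5*(18 - 4) = -25 + 5*14 = -25 + 70 = 45)
g = 135 (g = (1*3)*45 = 3*45 = 135)
n(-15) - g = (1 + (-15)**2 - 19*(-15)) - 1*135 = (1 + 225 + 285) - 135 = 511 - 135 = 376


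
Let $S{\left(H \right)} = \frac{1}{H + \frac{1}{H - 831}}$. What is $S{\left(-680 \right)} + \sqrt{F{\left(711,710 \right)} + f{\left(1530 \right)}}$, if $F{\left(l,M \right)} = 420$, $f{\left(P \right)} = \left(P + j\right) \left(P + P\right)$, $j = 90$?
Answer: $- \frac{1511}{1027481} + 2 \sqrt{1239405} \approx 2226.6$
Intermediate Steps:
$f{\left(P \right)} = 2 P \left(90 + P\right)$ ($f{\left(P \right)} = \left(P + 90\right) \left(P + P\right) = \left(90 + P\right) 2 P = 2 P \left(90 + P\right)$)
$S{\left(H \right)} = \frac{1}{H + \frac{1}{-831 + H}}$
$S{\left(-680 \right)} + \sqrt{F{\left(711,710 \right)} + f{\left(1530 \right)}} = \frac{-831 - 680}{1 + \left(-680\right)^{2} - -565080} + \sqrt{420 + 2 \cdot 1530 \left(90 + 1530\right)} = \frac{1}{1 + 462400 + 565080} \left(-1511\right) + \sqrt{420 + 2 \cdot 1530 \cdot 1620} = \frac{1}{1027481} \left(-1511\right) + \sqrt{420 + 4957200} = \frac{1}{1027481} \left(-1511\right) + \sqrt{4957620} = - \frac{1511}{1027481} + 2 \sqrt{1239405}$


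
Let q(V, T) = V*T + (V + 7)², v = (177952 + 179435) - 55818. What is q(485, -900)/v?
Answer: -64812/100523 ≈ -0.64475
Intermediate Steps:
v = 301569 (v = 357387 - 55818 = 301569)
q(V, T) = (7 + V)² + T*V (q(V, T) = T*V + (7 + V)² = (7 + V)² + T*V)
q(485, -900)/v = ((7 + 485)² - 900*485)/301569 = (492² - 436500)*(1/301569) = (242064 - 436500)*(1/301569) = -194436*1/301569 = -64812/100523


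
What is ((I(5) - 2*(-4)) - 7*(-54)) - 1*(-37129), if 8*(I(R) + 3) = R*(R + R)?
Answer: 150073/4 ≈ 37518.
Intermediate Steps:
I(R) = -3 + R²/4 (I(R) = -3 + (R*(R + R))/8 = -3 + (R*(2*R))/8 = -3 + (2*R²)/8 = -3 + R²/4)
((I(5) - 2*(-4)) - 7*(-54)) - 1*(-37129) = (((-3 + (¼)*5²) - 2*(-4)) - 7*(-54)) - 1*(-37129) = (((-3 + (¼)*25) + 8) + 378) + 37129 = (((-3 + 25/4) + 8) + 378) + 37129 = ((13/4 + 8) + 378) + 37129 = (45/4 + 378) + 37129 = 1557/4 + 37129 = 150073/4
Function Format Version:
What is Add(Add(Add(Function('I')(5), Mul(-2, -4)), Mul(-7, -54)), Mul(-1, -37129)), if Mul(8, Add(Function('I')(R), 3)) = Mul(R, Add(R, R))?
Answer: Rational(150073, 4) ≈ 37518.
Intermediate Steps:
Function('I')(R) = Add(-3, Mul(Rational(1, 4), Pow(R, 2))) (Function('I')(R) = Add(-3, Mul(Rational(1, 8), Mul(R, Add(R, R)))) = Add(-3, Mul(Rational(1, 8), Mul(R, Mul(2, R)))) = Add(-3, Mul(Rational(1, 8), Mul(2, Pow(R, 2)))) = Add(-3, Mul(Rational(1, 4), Pow(R, 2))))
Add(Add(Add(Function('I')(5), Mul(-2, -4)), Mul(-7, -54)), Mul(-1, -37129)) = Add(Add(Add(Add(-3, Mul(Rational(1, 4), Pow(5, 2))), Mul(-2, -4)), Mul(-7, -54)), Mul(-1, -37129)) = Add(Add(Add(Add(-3, Mul(Rational(1, 4), 25)), 8), 378), 37129) = Add(Add(Add(Add(-3, Rational(25, 4)), 8), 378), 37129) = Add(Add(Add(Rational(13, 4), 8), 378), 37129) = Add(Add(Rational(45, 4), 378), 37129) = Add(Rational(1557, 4), 37129) = Rational(150073, 4)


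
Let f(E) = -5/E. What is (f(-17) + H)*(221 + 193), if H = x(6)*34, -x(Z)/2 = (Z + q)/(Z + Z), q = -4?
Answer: -77694/17 ≈ -4570.2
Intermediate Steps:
x(Z) = -(-4 + Z)/Z (x(Z) = -2*(Z - 4)/(Z + Z) = -2*(-4 + Z)/(2*Z) = -2*(-4 + Z)*1/(2*Z) = -(-4 + Z)/Z)
H = -34/3 (H = ((4 - 1*6)/6)*34 = ((4 - 6)/6)*34 = ((⅙)*(-2))*34 = -⅓*34 = -34/3 ≈ -11.333)
(f(-17) + H)*(221 + 193) = (-5/(-17) - 34/3)*(221 + 193) = (-5*(-1/17) - 34/3)*414 = (5/17 - 34/3)*414 = -563/51*414 = -77694/17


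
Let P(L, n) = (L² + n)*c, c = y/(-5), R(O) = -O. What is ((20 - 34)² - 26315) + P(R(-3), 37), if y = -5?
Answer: -26073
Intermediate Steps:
c = 1 (c = -5/(-5) = -5*(-⅕) = 1)
P(L, n) = n + L² (P(L, n) = (L² + n)*1 = (n + L²)*1 = n + L²)
((20 - 34)² - 26315) + P(R(-3), 37) = ((20 - 34)² - 26315) + (37 + (-1*(-3))²) = ((-14)² - 26315) + (37 + 3²) = (196 - 26315) + (37 + 9) = -26119 + 46 = -26073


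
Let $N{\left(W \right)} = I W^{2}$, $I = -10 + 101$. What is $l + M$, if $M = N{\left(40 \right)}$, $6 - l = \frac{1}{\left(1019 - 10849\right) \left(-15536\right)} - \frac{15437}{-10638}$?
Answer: $\frac{118276281937687721}{812311722720} \approx 1.456 \cdot 10^{5}$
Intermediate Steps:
$I = 91$
$N{\left(W \right)} = 91 W^{2}$
$l = \frac{3695109655721}{812311722720}$ ($l = 6 - \left(\frac{1}{\left(1019 - 10849\right) \left(-15536\right)} - \frac{15437}{-10638}\right) = 6 - \left(\frac{1}{-9830} \left(- \frac{1}{15536}\right) - - \frac{15437}{10638}\right) = 6 - \left(\left(- \frac{1}{9830}\right) \left(- \frac{1}{15536}\right) + \frac{15437}{10638}\right) = 6 - \left(\frac{1}{152718880} + \frac{15437}{10638}\right) = 6 - \frac{1178760680599}{812311722720} = \frac{3695109655721}{812311722720} \approx 4.5489$)
$M = 145600$ ($M = 91 \cdot 40^{2} = 91 \cdot 1600 = 145600$)
$l + M = \frac{3695109655721}{812311722720} + 145600 = \frac{118276281937687721}{812311722720}$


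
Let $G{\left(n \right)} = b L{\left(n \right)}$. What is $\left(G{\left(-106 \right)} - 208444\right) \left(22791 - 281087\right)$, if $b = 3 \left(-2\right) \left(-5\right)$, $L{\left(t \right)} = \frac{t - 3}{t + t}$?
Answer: $\frac{2853322168492}{53} \approx 5.3836 \cdot 10^{10}$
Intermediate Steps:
$L{\left(t \right)} = \frac{-3 + t}{2 t}$
$b = 30$ ($b = \left(-6\right) \left(-5\right) = 30$)
$G{\left(n \right)} = \frac{15 \left(-3 + n\right)}{n}$ ($G{\left(n \right)} = 30 \frac{-3 + n}{2 n} = \frac{15 \left(-3 + n\right)}{n}$)
$\left(G{\left(-106 \right)} - 208444\right) \left(22791 - 281087\right) = \left(\left(15 - \frac{45}{-106}\right) - 208444\right) \left(22791 - 281087\right) = \left(\left(15 - - \frac{45}{106}\right) - 208444\right) \left(-258296\right) = \left(\left(15 + \frac{45}{106}\right) - 208444\right) \left(-258296\right) = \left(\frac{1635}{106} - 208444\right) \left(-258296\right) = \left(- \frac{22093429}{106}\right) \left(-258296\right) = \frac{2853322168492}{53}$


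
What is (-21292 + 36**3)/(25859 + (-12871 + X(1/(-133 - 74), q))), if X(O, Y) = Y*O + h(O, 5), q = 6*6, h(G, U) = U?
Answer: 583372/298835 ≈ 1.9522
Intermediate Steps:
q = 36
X(O, Y) = 5 + O*Y (X(O, Y) = Y*O + 5 = O*Y + 5 = 5 + O*Y)
(-21292 + 36**3)/(25859 + (-12871 + X(1/(-133 - 74), q))) = (-21292 + 36**3)/(25859 + (-12871 + (5 + 36/(-133 - 74)))) = (-21292 + 46656)/(25859 + (-12871 + (5 + 36/(-207)))) = 25364/(25859 + (-12871 + (5 - 1/207*36))) = 25364/(25859 + (-12871 + (5 - 4/23))) = 25364/(25859 + (-12871 + 111/23)) = 25364/(25859 - 295922/23) = 25364/(298835/23) = 25364*(23/298835) = 583372/298835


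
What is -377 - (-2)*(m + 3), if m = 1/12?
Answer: -2225/6 ≈ -370.83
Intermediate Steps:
m = 1/12 ≈ 0.083333
-377 - (-2)*(m + 3) = -377 - (-2)*(1/12 + 3) = -377 - (-2)*37/12 = -377 - 1*(-37/6) = -377 + 37/6 = -2225/6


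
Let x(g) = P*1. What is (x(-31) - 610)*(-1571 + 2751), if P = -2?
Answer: -722160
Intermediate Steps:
x(g) = -2 (x(g) = -2*1 = -2)
(x(-31) - 610)*(-1571 + 2751) = (-2 - 610)*(-1571 + 2751) = -612*1180 = -722160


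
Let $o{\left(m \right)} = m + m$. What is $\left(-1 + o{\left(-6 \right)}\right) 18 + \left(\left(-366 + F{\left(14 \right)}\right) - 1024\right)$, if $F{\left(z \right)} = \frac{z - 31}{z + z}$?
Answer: $- \frac{45489}{28} \approx -1624.6$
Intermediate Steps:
$o{\left(m \right)} = 2 m$
$F{\left(z \right)} = \frac{-31 + z}{2 z}$
$\left(-1 + o{\left(-6 \right)}\right) 18 + \left(\left(-366 + F{\left(14 \right)}\right) - 1024\right) = \left(-1 + 2 \left(-6\right)\right) 18 - \left(1390 - \frac{-31 + 14}{2 \cdot 14}\right) = \left(-1 - 12\right) 18 - \left(1390 + \frac{17}{28}\right) = \left(-13\right) 18 - \frac{38937}{28} = -234 - \frac{38937}{28} = - \frac{45489}{28}$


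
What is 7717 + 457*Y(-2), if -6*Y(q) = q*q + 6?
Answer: 20866/3 ≈ 6955.3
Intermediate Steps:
Y(q) = -1 - q²/6 (Y(q) = -(q*q + 6)/6 = -(q² + 6)/6 = -(6 + q²)/6 = -1 - q²/6)
7717 + 457*Y(-2) = 7717 + 457*(-1 - ⅙*(-2)²) = 7717 + 457*(-1 - ⅙*4) = 7717 + 457*(-1 - ⅔) = 7717 + 457*(-5/3) = 7717 - 2285/3 = 20866/3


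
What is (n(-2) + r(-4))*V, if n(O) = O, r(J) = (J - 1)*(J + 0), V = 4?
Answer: 72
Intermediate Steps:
r(J) = J*(-1 + J) (r(J) = (-1 + J)*J = J*(-1 + J))
(n(-2) + r(-4))*V = (-2 - 4*(-1 - 4))*4 = (-2 - 4*(-5))*4 = (-2 + 20)*4 = 18*4 = 72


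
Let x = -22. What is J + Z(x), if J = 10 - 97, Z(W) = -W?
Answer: -65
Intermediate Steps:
J = -87
J + Z(x) = -87 - 1*(-22) = -87 + 22 = -65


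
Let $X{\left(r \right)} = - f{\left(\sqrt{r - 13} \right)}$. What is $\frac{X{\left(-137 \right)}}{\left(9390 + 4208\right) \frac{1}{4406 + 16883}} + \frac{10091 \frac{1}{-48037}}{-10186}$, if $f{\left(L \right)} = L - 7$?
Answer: $\frac{18229454661926}{1663391946359} - \frac{106445 i \sqrt{6}}{13598} \approx 10.959 - 19.175 i$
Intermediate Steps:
$f{\left(L \right)} = -7 + L$
$X{\left(r \right)} = 7 - \sqrt{-13 + r}$ ($X{\left(r \right)} = - (-7 + \sqrt{r - 13}) = - (-7 + \sqrt{-13 + r}) = 7 - \sqrt{-13 + r}$)
$\frac{X{\left(-137 \right)}}{\left(9390 + 4208\right) \frac{1}{4406 + 16883}} + \frac{10091 \frac{1}{-48037}}{-10186} = \frac{7 - \sqrt{-13 - 137}}{\left(9390 + 4208\right) \frac{1}{4406 + 16883}} + \frac{10091 \frac{1}{-48037}}{-10186} = \frac{7 - \sqrt{-150}}{13598 \cdot \frac{1}{21289}} + 10091 \left(- \frac{1}{48037}\right) \left(- \frac{1}{10186}\right) = \frac{7 - 5 i \sqrt{6}}{13598 \cdot \frac{1}{21289}} - - \frac{10091}{489304882} = \frac{7 - 5 i \sqrt{6}}{\frac{13598}{21289}} + \frac{10091}{489304882} = \left(7 - 5 i \sqrt{6}\right) \frac{21289}{13598} + \frac{10091}{489304882} = \left(\frac{149023}{13598} - \frac{106445 i \sqrt{6}}{13598}\right) + \frac{10091}{489304882} = \frac{18229454661926}{1663391946359} - \frac{106445 i \sqrt{6}}{13598}$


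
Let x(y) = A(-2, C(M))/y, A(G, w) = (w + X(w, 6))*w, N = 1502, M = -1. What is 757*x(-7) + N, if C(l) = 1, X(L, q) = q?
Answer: 745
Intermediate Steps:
A(G, w) = w*(6 + w) (A(G, w) = (w + 6)*w = (6 + w)*w = w*(6 + w))
x(y) = 7/y (x(y) = (1*(6 + 1))/y = (1*7)/y = 7/y)
757*x(-7) + N = 757*(7/(-7)) + 1502 = 757*(7*(-⅐)) + 1502 = 757*(-1) + 1502 = -757 + 1502 = 745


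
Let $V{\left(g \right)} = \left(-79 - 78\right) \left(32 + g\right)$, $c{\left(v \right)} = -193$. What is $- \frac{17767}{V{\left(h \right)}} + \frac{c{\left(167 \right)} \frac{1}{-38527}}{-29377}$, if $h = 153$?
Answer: $\frac{20108821427108}{32873354036555} \approx 0.61171$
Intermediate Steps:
$V{\left(g \right)} = -5024 - 157 g$ ($V{\left(g \right)} = - 157 \left(32 + g\right) = -5024 - 157 g$)
$- \frac{17767}{V{\left(h \right)}} + \frac{c{\left(167 \right)} \frac{1}{-38527}}{-29377} = - \frac{17767}{-5024 - 24021} + \frac{\left(-193\right) \frac{1}{-38527}}{-29377} = - \frac{17767}{-5024 - 24021} + \left(-193\right) \left(- \frac{1}{38527}\right) \left(- \frac{1}{29377}\right) = - \frac{17767}{-29045} + \frac{193}{38527} \left(- \frac{1}{29377}\right) = \left(-17767\right) \left(- \frac{1}{29045}\right) - \frac{193}{1131807679} = \frac{17767}{29045} - \frac{193}{1131807679} = \frac{20108821427108}{32873354036555}$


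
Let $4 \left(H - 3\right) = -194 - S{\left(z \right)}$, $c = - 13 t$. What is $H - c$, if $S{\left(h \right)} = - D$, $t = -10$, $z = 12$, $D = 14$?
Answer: $-172$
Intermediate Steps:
$S{\left(h \right)} = -14$ ($S{\left(h \right)} = \left(-1\right) 14 = -14$)
$c = 130$ ($c = \left(-13\right) \left(-10\right) = 130$)
$H = -42$ ($H = 3 + \frac{-194 - -14}{4} = 3 + \frac{-194 + 14}{4} = 3 + \frac{1}{4} \left(-180\right) = 3 - 45 = -42$)
$H - c = -42 - 130 = -172$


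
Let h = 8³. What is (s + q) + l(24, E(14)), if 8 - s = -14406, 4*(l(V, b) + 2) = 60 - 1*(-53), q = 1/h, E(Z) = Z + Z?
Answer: 7393409/512 ≈ 14440.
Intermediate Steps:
E(Z) = 2*Z
h = 512
q = 1/512 ≈ 0.0019531
l(V, b) = 105/4 (l(V, b) = -2 + (60 - 1*(-53))/4 = -2 + (60 + 53)/4 = -2 + (¼)*113 = -2 + 113/4 = 105/4)
s = 14414 (s = 8 - 1*(-14406) = 8 + 14406 = 14414)
(s + q) + l(24, E(14)) = (14414 + 1/512) + 105/4 = 7379969/512 + 105/4 = 7393409/512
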